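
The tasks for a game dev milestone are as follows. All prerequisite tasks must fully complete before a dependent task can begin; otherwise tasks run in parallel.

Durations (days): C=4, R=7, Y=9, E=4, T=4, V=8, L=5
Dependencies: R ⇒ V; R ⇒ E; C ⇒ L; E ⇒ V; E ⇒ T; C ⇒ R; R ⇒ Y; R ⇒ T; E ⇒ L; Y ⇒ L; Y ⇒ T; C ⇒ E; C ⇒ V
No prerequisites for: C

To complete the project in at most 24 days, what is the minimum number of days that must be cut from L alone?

Current finish: 25 days; target: 24.
L is on every critical path, so each day cut from L cuts the finish by one (this holds down to a finish of 24).
Need 25 − 24 = 1 day off L → L becomes 4 days, finish becomes 24.

1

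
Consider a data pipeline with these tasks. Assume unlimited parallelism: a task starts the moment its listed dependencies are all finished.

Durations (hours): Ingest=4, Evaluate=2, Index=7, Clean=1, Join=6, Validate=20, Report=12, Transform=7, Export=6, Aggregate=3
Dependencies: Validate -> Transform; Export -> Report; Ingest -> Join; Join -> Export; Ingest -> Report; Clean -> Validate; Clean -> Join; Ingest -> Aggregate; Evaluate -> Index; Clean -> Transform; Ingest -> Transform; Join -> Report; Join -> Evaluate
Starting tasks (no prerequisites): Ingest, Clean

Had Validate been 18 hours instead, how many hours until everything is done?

28

Actual critical path: Clean→Validate→Transform = 1+20+7 = 28 ⇒ 28 hours.
Since Validate is critical, the -2 change carries straight to that chain (now 26 hours).
New critical path: Ingest→Join→Export→Report = 4+6+6+12 = 28 ⇒ 28 hours.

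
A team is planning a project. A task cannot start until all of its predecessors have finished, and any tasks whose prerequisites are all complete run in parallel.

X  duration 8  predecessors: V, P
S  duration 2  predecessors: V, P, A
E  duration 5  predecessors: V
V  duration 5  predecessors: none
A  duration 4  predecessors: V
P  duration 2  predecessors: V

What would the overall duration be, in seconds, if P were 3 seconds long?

16

The binding path is V→P→X = 5+2+8 = 15; finish at 15 seconds.
P lies on that path, so at 3 seconds the path becomes 16 seconds.
That remains the longest chain; total 16 seconds.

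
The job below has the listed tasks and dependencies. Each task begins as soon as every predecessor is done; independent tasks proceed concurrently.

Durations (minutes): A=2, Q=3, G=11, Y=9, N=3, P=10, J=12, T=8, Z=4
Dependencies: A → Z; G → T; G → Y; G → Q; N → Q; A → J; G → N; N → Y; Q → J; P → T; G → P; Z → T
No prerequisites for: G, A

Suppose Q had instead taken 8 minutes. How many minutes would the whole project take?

34

Actual critical path: G→N→Q→J = 11+3+3+12 = 29 ⇒ 29 minutes.
Q is on the critical path; changing it to 8 makes that path 34 minutes.
No other chain overtakes it, so the finish is 34 minutes.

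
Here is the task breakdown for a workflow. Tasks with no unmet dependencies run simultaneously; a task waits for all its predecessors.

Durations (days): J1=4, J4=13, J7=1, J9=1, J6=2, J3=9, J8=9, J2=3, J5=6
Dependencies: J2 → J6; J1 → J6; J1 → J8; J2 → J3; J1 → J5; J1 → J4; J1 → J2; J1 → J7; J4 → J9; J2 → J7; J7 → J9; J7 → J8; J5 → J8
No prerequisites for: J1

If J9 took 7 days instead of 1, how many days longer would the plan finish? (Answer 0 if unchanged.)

5

Actual critical path: J1→J5→J8 = 4+6+9 = 19 ⇒ 19 days.
J9 has 1 day of float (longest path through it is 18).
The binding chain switches to J1→J4→J9 = 4+13+7 = 24; finish 24 days.
Change in finish: 24 − 19 = +5 days.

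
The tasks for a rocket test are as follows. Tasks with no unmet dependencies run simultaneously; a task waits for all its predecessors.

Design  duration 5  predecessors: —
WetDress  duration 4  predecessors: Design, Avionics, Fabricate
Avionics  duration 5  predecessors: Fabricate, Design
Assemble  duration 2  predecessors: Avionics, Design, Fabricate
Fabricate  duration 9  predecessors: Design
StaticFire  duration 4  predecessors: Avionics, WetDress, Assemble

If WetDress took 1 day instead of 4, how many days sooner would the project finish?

Baseline: Design→Fabricate→Avionics→WetDress→StaticFire = 5+9+5+4+4 = 27 → 27 days.
Since WetDress is critical, the -3 change carries straight to that chain (now 24 days).
Now Design→Fabricate→Avionics→Assemble→StaticFire = 5+9+5+2+4 = 25 is longest, so the finish becomes 25 days.
Change in finish: 25 − 27 = -2 days.

2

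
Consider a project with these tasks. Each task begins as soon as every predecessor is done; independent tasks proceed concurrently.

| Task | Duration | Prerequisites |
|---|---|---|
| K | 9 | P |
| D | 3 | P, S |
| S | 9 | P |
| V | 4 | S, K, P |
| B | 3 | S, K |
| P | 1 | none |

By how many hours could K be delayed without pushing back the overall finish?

0

P→K→V = 1+9+4 = 14 sets the makespan at 14 hours.
The longest chain containing K totals 14 hours.
Float = 14 − 14 = 0.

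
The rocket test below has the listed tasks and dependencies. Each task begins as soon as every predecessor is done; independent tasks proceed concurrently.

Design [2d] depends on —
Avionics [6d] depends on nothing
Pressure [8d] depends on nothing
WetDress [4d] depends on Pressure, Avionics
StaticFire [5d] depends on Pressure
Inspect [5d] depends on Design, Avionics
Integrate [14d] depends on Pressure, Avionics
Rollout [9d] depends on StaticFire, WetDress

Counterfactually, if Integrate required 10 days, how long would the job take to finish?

22

Baseline: Pressure→Integrate = 8+14 = 22 → 22 days.
Integrate is on the critical path; changing it to 10 makes that path 18 days.
Now Pressure→StaticFire→Rollout = 8+5+9 = 22 is longest, so the finish becomes 22 days.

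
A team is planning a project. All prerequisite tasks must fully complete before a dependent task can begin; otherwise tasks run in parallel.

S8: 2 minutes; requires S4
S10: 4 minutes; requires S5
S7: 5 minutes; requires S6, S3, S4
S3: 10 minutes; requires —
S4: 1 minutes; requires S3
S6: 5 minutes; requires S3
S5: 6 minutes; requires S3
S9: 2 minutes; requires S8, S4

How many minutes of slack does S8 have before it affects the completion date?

5

The longest chain is S3→S5→S10 = 10+6+4 = 20; overall finish 20 minutes.
Longest path through S8: 15 minutes (earliest finish 13, latest finish 18).
Float = 20 − 15 = 5.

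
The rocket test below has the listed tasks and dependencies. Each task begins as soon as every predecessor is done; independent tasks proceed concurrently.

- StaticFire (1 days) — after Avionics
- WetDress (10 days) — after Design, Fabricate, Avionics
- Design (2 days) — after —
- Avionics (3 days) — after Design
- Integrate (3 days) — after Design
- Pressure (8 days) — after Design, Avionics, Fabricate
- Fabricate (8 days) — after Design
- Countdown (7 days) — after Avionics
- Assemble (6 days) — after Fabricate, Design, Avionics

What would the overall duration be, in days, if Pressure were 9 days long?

20

As given, the longest chain is Design→Fabricate→WetDress = 2+8+10 = 20, so the finish is 20 days.
The longest path through Pressure is only 18 days, so Pressure has float 2.
That remains the longest chain; total 20 days.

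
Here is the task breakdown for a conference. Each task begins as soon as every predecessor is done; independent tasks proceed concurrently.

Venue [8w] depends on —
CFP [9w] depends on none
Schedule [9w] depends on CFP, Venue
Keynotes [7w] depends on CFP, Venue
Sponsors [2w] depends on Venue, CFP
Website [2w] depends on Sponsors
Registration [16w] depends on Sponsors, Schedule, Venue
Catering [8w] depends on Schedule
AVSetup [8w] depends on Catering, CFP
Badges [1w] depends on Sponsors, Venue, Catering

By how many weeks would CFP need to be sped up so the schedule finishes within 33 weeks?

Current finish: 34 weeks; target: 33.
CFP is on every critical path, so each week cut from CFP cuts the finish by one (this holds down to a finish of 33).
Need 34 − 33 = 1 week off CFP → CFP becomes 8 weeks, finish becomes 33.

1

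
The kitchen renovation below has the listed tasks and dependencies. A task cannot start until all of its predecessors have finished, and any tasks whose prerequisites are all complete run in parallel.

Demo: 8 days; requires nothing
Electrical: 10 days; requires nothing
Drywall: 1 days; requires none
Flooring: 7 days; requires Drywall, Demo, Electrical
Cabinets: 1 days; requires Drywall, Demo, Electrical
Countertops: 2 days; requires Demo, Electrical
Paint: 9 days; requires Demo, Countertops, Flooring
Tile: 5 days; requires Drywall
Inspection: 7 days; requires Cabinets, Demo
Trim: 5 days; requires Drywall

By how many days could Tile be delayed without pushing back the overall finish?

20

The longest chain is Electrical→Flooring→Paint = 10+7+9 = 26; overall finish 26 days.
Longest path through Tile: 6 days (earliest finish 6, latest finish 26).
So Tile can slip 26 − 6 = 20 days.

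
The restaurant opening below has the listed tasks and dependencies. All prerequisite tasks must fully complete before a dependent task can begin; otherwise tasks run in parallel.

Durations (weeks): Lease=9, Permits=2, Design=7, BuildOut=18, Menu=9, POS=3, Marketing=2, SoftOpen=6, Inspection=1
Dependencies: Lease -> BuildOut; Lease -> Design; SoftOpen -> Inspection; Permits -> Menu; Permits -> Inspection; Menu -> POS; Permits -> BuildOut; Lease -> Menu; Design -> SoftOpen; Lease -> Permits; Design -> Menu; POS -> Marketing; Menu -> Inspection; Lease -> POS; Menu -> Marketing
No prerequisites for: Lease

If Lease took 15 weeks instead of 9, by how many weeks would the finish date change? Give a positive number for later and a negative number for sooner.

6

Critical path before the change: Lease→Design→Menu→POS→Marketing = 9+7+9+3+2 = 30 giving 30 weeks.
Lease is on the critical path; changing it to 15 makes that path 36 weeks.
The critical path is still Lease→Design→Menu→POS→Marketing; finish is now 36 weeks.
Change in finish: 36 − 30 = +6 weeks.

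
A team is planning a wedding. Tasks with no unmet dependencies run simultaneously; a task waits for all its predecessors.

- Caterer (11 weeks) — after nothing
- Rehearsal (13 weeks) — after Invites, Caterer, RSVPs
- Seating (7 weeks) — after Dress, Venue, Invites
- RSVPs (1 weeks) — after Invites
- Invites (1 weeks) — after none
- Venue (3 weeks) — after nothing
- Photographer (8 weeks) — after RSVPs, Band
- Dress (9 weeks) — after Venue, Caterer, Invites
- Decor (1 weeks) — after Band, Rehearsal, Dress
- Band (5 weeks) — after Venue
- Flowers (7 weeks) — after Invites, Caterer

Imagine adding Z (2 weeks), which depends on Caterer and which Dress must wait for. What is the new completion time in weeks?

Originally the schedule takes 27 weeks.
With Z inserted, Dress now waits for max(Venue, Caterer, Invites, Z).
New critical path: Caterer→Z→Dress→Seating = 11+2+9+7 = 29 ⇒ 29 weeks.

29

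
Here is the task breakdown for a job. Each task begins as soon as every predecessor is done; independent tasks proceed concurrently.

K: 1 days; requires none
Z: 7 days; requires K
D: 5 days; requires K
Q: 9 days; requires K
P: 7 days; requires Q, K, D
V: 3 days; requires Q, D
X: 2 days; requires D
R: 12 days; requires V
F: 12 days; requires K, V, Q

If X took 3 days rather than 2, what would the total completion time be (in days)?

25

As given, the longest chain is K→Q→V→R = 1+9+3+12 = 25, so the finish is 25 days.
The longest path through X is only 8 days, so X has float 17.
No other chain overtakes it, so the finish is 25 days.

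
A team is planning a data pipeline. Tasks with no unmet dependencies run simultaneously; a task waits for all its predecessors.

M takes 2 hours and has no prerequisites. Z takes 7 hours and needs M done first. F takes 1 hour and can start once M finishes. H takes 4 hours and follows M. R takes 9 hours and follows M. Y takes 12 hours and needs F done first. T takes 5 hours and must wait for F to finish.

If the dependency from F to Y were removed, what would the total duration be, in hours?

12

Before: longest chain M→F→Y = 2+1+12 = 15, finish 15.
Without F→Y, Y's earliest start moves from 3 to 0.
After: Y = 12 = 12 → 12 hours.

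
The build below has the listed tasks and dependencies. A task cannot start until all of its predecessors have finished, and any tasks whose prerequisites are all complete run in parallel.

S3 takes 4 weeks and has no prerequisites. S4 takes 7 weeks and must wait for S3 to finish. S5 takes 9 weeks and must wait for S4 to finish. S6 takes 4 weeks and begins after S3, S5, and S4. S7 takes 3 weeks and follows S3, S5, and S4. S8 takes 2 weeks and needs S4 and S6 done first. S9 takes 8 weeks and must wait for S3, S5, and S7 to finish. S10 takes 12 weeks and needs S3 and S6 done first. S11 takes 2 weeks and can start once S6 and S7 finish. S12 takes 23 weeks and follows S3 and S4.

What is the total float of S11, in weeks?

10

The longest chain is S3→S4→S5→S6→S10 = 4+7+9+4+12 = 36; overall finish 36 weeks.
The longest chain containing S11 totals 26 weeks.
So S11 can slip 36 − 26 = 10 weeks.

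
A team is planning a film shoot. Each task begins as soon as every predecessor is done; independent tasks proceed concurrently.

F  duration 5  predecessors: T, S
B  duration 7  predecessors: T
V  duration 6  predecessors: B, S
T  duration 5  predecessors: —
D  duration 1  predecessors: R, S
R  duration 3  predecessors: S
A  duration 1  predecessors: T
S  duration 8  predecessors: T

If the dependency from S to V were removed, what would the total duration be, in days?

18

Original critical path: T→S→V = 5+8+6 = 19 ⇒ 19 days.
Without S→V, V's earliest start moves from 13 to 12.
The longest chain is now T→S→F = 5+8+5 = 18, so the schedule takes 18 days.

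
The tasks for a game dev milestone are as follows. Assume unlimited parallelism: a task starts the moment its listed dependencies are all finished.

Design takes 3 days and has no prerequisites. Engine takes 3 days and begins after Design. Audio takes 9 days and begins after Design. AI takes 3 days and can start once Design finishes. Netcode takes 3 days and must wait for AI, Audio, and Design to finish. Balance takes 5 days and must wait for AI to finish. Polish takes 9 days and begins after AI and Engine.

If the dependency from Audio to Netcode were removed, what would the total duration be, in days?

15

With the dependency in place, Design→Engine→Polish = 3+3+9 = 15 sets the finish at 15 days.
Without Audio→Netcode, Netcode's earliest start moves from 12 to 6.
New critical path: Design→Engine→Polish = 3+3+9 = 15 ⇒ 15 days.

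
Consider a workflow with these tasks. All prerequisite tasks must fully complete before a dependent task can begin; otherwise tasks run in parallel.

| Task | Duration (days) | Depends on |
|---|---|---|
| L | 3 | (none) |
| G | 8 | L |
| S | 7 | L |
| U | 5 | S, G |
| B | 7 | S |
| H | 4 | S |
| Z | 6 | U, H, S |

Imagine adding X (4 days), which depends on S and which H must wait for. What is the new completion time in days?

Originally the workflow takes 22 days.
With X inserted, H now waits for max(S, X).
New critical path: L→S→X→H→Z = 3+7+4+4+6 = 24 ⇒ 24 days.

24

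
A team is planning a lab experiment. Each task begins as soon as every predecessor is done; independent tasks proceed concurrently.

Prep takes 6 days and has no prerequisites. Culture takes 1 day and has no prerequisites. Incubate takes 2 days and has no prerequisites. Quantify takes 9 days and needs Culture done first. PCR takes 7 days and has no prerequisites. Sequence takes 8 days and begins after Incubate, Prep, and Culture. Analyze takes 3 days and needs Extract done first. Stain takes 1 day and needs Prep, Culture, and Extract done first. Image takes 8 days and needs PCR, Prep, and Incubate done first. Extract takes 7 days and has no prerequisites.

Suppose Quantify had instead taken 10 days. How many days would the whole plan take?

15

The binding path is PCR→Image = 7+8 = 15; finish at 15 days.
Quantify is off the critical path — its longest chain is 10 days, giving 5 of slack.
No other chain overtakes it, so the finish is 15 days.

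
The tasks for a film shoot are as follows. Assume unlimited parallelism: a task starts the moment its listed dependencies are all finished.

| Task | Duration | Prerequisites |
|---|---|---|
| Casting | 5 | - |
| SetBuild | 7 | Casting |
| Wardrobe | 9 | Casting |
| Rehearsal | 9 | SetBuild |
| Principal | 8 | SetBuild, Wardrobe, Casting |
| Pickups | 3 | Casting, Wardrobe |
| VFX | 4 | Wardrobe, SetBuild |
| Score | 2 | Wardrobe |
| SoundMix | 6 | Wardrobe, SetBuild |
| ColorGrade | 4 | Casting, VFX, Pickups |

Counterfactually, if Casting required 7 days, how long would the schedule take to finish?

Actual critical path: Casting→Wardrobe→Principal = 5+9+8 = 22 ⇒ 22 days.
Casting lies on that path, so at 7 days the path becomes 24 days.
No other chain overtakes it, so the finish is 24 days.

24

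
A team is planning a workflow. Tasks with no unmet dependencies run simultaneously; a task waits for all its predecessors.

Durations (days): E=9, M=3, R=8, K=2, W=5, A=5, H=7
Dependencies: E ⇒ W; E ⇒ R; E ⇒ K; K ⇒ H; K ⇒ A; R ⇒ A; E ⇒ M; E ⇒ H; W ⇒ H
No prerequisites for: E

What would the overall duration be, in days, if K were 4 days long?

22

As given, the longest chain is E→R→A = 9+8+5 = 22, so the finish is 22 days.
The longest path through K is only 18 days, so K has float 4.
The critical path is still E→R→A; finish is now 22 days.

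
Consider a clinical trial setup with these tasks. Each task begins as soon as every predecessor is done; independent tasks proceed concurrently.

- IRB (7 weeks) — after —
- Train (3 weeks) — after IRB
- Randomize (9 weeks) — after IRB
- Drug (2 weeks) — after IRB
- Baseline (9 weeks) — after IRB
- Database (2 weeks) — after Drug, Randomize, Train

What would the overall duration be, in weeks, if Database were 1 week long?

Actual critical path: IRB→Randomize→Database = 7+9+2 = 18 ⇒ 18 weeks.
Database lies on that path, so at 1 week the path becomes 17 weeks.
No other chain overtakes it, so the finish is 17 weeks.

17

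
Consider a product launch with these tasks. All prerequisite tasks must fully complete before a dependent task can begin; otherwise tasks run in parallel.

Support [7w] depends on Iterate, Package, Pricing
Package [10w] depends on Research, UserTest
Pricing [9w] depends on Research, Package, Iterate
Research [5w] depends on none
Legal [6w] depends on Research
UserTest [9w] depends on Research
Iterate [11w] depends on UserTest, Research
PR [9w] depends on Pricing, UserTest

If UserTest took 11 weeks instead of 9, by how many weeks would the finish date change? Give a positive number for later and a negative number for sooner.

2

Critical path before the change: Research→UserTest→Iterate→Pricing→PR = 5+9+11+9+9 = 43 giving 43 weeks.
UserTest lies on that path, so at 11 weeks the path becomes 45 weeks.
No other chain overtakes it, so the finish is 45 weeks.
Change in finish: 45 − 43 = +2 weeks.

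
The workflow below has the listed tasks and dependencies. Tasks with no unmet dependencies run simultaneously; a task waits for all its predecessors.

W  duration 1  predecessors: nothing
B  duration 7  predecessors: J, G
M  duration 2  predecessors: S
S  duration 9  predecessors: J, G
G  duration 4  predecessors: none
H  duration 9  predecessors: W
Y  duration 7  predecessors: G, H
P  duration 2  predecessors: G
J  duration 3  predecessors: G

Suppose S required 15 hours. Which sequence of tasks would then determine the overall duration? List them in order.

The binding path is G→J→S→M = 4+3+9+2 = 18; finish at 18 hours.
Since S is critical, the +6 change carries straight to that chain (now 24 hours).
That remains the longest chain; total 24 hours.

G, J, S, M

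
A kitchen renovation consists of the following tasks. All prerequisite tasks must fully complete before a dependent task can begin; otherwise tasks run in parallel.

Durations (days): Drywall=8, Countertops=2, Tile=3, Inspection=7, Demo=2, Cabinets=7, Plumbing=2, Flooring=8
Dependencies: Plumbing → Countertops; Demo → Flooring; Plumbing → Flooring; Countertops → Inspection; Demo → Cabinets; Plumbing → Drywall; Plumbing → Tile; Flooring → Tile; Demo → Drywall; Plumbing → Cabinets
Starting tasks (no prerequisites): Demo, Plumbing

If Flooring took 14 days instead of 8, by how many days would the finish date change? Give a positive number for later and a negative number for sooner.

6

Critical path before the change: Demo→Flooring→Tile = 2+8+3 = 13 giving 13 days.
Flooring lies on that path, so at 14 days the path becomes 19 days.
No other chain overtakes it, so the finish is 19 days.
Change in finish: 19 − 13 = +6 days.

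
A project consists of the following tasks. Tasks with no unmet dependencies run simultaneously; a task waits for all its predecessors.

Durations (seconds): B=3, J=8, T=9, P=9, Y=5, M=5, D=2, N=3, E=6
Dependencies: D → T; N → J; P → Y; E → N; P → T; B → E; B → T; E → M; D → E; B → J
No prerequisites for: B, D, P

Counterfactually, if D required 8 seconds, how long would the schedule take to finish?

Actual critical path: B→E→N→J = 3+6+3+8 = 20 ⇒ 20 seconds.
The longest path through D is only 19 seconds, so D has float 1.
Now D→E→N→J = 8+6+3+8 = 25 is longest, so the finish becomes 25 seconds.

25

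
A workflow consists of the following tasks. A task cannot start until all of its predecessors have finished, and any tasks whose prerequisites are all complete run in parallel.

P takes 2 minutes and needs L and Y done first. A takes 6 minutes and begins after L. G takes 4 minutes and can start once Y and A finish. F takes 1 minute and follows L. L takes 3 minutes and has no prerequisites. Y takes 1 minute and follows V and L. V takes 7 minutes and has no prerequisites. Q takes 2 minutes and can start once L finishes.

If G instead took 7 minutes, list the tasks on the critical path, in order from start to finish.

L, A, G

Baseline: L→A→G = 3+6+4 = 13 → 13 minutes.
G lies on that path, so at 7 minutes the path becomes 16 minutes.
That remains the longest chain; total 16 minutes.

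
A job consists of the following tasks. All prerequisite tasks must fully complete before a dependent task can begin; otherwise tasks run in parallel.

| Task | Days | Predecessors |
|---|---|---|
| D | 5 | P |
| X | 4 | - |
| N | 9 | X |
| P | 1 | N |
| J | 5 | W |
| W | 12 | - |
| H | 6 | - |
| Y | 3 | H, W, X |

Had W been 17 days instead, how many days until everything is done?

Actual critical path: X→N→P→D = 4+9+1+5 = 19 ⇒ 19 days.
The longest path through W is only 17 days, so W has float 2.
The binding chain switches to W→J = 17+5 = 22; finish 22 days.

22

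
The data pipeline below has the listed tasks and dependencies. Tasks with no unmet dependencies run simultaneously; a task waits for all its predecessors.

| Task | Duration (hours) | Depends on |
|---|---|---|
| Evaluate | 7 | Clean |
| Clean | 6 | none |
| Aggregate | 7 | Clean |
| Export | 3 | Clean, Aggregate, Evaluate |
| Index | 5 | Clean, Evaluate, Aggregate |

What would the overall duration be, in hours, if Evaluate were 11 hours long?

22

The binding path is Clean→Evaluate→Index = 6+7+5 = 18; finish at 18 hours.
Since Evaluate is critical, the +4 change carries straight to that chain (now 22 hours).
No other chain overtakes it, so the finish is 22 hours.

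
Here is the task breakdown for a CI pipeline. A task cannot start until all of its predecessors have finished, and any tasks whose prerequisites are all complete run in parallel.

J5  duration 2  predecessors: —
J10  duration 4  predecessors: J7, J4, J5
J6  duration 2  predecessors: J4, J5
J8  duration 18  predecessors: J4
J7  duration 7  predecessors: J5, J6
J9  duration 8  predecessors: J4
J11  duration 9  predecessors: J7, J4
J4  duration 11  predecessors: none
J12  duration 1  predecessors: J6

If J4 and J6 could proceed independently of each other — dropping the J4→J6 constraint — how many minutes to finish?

29

With the dependency in place, J4→J6→J7→J11 = 11+2+7+9 = 29 sets the finish at 29 minutes.
Without J4→J6, J6's earliest start moves from 11 to 2.
New critical path: J4→J8 = 11+18 = 29 ⇒ 29 minutes.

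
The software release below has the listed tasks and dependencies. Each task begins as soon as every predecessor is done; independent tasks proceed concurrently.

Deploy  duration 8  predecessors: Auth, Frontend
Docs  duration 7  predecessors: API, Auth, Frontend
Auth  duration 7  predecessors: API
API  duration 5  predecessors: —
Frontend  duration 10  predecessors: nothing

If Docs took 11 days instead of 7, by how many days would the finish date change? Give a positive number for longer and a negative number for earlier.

As given, the longest chain is API→Auth→Deploy = 5+7+8 = 20, so the finish is 20 days.
The longest path through Docs is only 19 days, so Docs has float 1.
New critical path: API→Auth→Docs = 5+7+11 = 23 ⇒ 23 days.
Change in finish: 23 − 20 = +3 days.

3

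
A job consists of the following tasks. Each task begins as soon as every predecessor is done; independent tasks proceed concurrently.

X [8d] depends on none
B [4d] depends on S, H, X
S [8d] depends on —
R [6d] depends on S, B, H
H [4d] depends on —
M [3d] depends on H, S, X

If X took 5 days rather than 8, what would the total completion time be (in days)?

18

Critical path before the change: X→B→R = 8+4+6 = 18 giving 18 days.
X is on the critical path; changing it to 5 makes that path 15 days.
The binding chain switches to S→B→R = 8+4+6 = 18; finish 18 days.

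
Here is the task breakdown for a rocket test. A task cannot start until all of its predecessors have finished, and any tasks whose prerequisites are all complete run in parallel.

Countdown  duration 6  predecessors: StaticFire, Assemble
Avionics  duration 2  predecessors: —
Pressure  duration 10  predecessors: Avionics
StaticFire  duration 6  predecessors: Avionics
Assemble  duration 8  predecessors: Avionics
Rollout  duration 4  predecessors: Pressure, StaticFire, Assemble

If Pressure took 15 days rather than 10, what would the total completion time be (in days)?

Actual critical path: Avionics→Pressure→Rollout = 2+10+4 = 16 ⇒ 16 days.
Pressure is on the critical path; changing it to 15 makes that path 21 days.
The critical path is still Avionics→Pressure→Rollout; finish is now 21 days.

21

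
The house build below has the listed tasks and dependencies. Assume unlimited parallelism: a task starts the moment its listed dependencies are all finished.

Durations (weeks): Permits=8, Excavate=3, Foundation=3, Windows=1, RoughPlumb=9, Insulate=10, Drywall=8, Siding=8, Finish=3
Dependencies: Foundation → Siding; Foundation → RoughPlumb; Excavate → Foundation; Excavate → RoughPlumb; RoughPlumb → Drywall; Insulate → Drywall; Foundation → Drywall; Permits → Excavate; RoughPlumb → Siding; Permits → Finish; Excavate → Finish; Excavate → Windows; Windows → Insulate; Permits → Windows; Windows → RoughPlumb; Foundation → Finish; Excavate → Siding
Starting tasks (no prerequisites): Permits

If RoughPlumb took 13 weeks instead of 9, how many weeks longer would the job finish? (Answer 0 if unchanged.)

Actual critical path: Permits→Excavate→Foundation→RoughPlumb→Drywall = 8+3+3+9+8 = 31 ⇒ 31 weeks.
RoughPlumb is on the critical path; changing it to 13 makes that path 35 weeks.
The critical path is still Permits→Excavate→Foundation→RoughPlumb→Drywall; finish is now 35 weeks.
Change in finish: 35 − 31 = +4 weeks.

4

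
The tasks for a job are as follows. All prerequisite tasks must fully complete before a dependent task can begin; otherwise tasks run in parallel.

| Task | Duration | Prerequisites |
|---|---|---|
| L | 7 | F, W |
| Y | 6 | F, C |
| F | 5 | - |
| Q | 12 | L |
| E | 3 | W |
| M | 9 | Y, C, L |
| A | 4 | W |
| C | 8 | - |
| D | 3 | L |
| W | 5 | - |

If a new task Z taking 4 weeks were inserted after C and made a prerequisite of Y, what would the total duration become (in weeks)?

27

Originally the job takes 24 weeks.
With Z inserted, Y now waits for max(F, C, Z).
New critical path: C→Z→Y→M = 8+4+6+9 = 27 ⇒ 27 weeks.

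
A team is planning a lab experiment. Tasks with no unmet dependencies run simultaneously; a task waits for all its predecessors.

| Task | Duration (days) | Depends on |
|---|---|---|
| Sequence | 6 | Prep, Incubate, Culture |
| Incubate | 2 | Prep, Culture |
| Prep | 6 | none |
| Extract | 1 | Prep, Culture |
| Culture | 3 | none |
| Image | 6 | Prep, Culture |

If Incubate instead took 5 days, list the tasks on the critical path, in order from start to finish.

Baseline: Prep→Incubate→Sequence = 6+2+6 = 14 → 14 days.
Since Incubate is critical, the +3 change carries straight to that chain (now 17 days).
The critical path is still Prep→Incubate→Sequence; finish is now 17 days.

Prep, Incubate, Sequence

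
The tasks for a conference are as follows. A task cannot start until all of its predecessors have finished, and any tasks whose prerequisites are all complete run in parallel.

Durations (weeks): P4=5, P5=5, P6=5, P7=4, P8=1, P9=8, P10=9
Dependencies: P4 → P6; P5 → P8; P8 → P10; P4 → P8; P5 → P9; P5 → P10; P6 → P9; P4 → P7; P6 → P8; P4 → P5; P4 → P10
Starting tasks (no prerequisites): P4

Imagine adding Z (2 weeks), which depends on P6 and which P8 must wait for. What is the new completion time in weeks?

22

Originally the project takes 20 weeks.
With Z inserted, P8 now waits for max(P6, P5, P4, Z).
New critical path: P4→P6→Z→P8→P10 = 5+5+2+1+9 = 22 ⇒ 22 weeks.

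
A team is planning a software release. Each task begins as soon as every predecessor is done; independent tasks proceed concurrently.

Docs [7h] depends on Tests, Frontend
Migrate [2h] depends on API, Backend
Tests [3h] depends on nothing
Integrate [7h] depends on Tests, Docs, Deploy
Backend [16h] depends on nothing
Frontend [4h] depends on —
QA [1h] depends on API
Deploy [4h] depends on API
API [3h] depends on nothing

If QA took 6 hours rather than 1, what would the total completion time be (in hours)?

The binding path is Backend→Migrate = 16+2 = 18; finish at 18 hours.
QA is off the critical path — its longest chain is 4 hours, giving 14 of slack.
The critical path is still Backend→Migrate; finish is now 18 hours.

18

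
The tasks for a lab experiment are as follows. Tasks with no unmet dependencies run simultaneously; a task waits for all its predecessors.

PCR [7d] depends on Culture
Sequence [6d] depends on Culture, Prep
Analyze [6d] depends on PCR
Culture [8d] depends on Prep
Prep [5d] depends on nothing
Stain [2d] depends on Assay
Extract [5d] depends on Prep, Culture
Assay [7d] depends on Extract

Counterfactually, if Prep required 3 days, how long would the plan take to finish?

25

As given, the longest chain is Prep→Culture→Extract→Assay→Stain = 5+8+5+7+2 = 27, so the finish is 27 days.
Prep lies on that path, so at 3 days the path becomes 25 days.
No other chain overtakes it, so the finish is 25 days.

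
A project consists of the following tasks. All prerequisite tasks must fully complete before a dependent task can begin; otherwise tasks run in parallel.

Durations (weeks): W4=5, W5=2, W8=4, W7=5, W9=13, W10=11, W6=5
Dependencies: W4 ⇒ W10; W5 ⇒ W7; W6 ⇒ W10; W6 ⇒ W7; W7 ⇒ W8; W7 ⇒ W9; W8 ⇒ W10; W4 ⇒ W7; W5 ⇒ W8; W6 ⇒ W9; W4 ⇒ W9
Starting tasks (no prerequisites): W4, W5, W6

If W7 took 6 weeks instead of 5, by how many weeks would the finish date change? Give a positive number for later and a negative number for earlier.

1

As given, the longest chain is W4→W7→W8→W10 = 5+5+4+11 = 25, so the finish is 25 weeks.
W7 is on the critical path; changing it to 6 makes that path 26 weeks.
No other chain overtakes it, so the finish is 26 weeks.
Change in finish: 26 − 25 = +1 weeks.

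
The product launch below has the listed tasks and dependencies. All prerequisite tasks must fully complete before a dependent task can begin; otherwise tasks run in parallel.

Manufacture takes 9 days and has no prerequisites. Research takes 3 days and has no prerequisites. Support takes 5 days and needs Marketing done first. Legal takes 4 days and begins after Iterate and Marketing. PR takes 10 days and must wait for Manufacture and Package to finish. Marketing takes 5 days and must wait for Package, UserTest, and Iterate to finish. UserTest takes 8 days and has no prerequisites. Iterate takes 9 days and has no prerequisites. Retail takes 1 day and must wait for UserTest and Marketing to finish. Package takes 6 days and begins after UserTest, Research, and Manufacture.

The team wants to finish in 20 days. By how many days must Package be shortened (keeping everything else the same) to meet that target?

Current finish: 25 days; target: 20.
Package is on every critical path, so each day cut from Package cuts the finish by one (this holds down to a finish of 20).
Need 25 − 20 = 5 days off Package → Package becomes 1 day, finish becomes 20.

5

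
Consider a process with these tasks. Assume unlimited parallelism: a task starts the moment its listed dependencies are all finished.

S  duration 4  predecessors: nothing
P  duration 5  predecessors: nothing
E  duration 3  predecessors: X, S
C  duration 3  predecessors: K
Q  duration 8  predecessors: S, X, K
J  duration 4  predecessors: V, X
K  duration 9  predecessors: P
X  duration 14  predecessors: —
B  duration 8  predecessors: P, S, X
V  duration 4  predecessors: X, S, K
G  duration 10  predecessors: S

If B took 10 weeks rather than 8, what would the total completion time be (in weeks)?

24

As given, the longest chain is X→B = 14+8 = 22, so the finish is 22 weeks.
B lies on that path, so at 10 weeks the path becomes 24 weeks.
That remains the longest chain; total 24 weeks.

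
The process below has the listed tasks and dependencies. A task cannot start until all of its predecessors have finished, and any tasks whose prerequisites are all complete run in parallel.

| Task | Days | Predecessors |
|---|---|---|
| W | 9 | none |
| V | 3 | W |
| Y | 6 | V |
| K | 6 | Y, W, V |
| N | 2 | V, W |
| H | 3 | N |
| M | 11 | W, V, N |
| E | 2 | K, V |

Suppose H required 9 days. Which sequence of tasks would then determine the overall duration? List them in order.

W, V, Y, K, E

Actual critical path: W→V→Y→K→E = 9+3+6+6+2 = 26 ⇒ 26 days.
H is off the critical path — its longest chain is 17 days, giving 9 of slack.
No other chain overtakes it, so the finish is 26 days.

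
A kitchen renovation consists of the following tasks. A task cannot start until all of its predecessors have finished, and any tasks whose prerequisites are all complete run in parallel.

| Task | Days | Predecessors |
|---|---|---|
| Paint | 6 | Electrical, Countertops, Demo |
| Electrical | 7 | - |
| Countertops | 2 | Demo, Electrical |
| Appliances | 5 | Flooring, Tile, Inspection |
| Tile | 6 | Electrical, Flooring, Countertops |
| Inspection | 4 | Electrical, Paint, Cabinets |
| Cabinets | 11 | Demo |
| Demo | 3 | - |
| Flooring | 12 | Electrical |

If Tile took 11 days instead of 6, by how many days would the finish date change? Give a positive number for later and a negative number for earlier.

Actual critical path: Electrical→Flooring→Tile→Appliances = 7+12+6+5 = 30 ⇒ 30 days.
Since Tile is critical, the +5 change carries straight to that chain (now 35 days).
The critical path is still Electrical→Flooring→Tile→Appliances; finish is now 35 days.
Change in finish: 35 − 30 = +5 days.

5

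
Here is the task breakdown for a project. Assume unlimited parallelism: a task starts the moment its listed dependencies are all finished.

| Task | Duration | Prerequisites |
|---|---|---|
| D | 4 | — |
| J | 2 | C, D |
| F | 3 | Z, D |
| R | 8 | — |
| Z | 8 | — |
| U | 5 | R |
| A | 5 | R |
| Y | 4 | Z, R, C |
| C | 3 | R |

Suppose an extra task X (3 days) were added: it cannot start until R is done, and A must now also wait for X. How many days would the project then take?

16

Originally the project takes 15 days.
With X inserted, A now waits for max(R, X).
New critical path: R→X→A = 8+3+5 = 16 ⇒ 16 days.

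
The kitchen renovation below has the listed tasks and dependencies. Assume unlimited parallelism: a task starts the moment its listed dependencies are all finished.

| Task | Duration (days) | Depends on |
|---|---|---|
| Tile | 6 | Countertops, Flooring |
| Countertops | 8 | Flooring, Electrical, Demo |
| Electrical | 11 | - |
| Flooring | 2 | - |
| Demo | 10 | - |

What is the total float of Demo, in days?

1

Critical path: Electrical→Countertops→Tile = 11+8+6 = 25, so the finish is 25 days.
Demo finishes as early as 10 and must finish by 11.
Float = 25 − 24 = 1.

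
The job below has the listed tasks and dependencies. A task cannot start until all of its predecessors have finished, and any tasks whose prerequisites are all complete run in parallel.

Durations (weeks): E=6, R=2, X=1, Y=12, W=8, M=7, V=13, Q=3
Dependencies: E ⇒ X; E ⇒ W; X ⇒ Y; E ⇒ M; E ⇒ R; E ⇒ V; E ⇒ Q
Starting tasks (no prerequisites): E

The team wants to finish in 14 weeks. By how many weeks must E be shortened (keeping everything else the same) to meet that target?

5

Current finish: 19 weeks; target: 14.
E is on every critical path, so each week cut from E cuts the finish by one (this holds down to a finish of 14).
Need 19 − 14 = 5 weeks off E → E becomes 1 week, finish becomes 14.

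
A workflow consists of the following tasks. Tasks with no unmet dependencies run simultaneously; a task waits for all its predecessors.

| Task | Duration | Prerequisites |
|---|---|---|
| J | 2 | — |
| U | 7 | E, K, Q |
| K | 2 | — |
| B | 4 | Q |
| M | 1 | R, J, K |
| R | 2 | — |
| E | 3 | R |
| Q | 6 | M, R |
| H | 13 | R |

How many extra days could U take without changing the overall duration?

J→M→Q→U = 2+1+6+7 = 16 sets the makespan at 16 days.
The longest chain containing U totals 16 days.
Float = 16 − 16 = 0.

0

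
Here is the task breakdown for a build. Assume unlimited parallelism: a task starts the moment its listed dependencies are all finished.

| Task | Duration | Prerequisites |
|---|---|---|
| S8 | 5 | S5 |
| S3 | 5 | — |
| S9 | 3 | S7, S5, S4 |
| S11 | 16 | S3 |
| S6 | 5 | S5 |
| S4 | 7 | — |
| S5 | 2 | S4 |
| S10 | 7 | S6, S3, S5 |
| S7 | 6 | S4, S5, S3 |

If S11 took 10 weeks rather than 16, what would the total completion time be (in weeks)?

21

The binding path is S3→S11 = 5+16 = 21; finish at 21 weeks.
S11 is on the critical path; changing it to 10 makes that path 15 weeks.
The binding chain switches to S4→S5→S6→S10 = 7+2+5+7 = 21; finish 21 weeks.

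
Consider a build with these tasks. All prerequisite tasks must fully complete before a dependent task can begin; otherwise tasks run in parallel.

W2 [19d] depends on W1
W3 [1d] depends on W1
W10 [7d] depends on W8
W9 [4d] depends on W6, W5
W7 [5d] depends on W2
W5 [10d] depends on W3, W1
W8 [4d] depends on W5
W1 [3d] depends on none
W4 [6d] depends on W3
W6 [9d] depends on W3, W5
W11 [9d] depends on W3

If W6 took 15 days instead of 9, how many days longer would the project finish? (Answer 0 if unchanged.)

Actual critical path: W1→W3→W5→W6→W9 = 3+1+10+9+4 = 27 ⇒ 27 days.
Since W6 is critical, the +6 change carries straight to that chain (now 33 days).
The critical path is still W1→W3→W5→W6→W9; finish is now 33 days.
Change in finish: 33 − 27 = +6 days.

6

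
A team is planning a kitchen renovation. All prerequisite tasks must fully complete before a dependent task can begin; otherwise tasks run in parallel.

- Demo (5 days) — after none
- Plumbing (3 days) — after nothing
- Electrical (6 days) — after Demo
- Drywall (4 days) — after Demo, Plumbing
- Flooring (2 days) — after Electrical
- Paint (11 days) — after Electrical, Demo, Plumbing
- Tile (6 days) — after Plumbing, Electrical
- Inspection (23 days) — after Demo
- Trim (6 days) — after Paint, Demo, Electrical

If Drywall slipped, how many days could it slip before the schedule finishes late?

19

The longest chain is Demo→Electrical→Paint→Trim = 5+6+11+6 = 28; overall finish 28 days.
Longest path through Drywall: 9 days (earliest finish 9, latest finish 28).
So Drywall can slip 28 − 9 = 19 days.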